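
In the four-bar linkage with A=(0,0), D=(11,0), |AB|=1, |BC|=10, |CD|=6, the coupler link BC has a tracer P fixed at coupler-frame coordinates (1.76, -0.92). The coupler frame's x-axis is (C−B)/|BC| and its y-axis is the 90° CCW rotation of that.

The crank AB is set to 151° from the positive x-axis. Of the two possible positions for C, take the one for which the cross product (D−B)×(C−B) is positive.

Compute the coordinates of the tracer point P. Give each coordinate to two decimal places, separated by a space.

1.11 0.50

A=(0,0), D=(11.00,0)
B = A + 1.00·(cos151°, sin151°) = (-0.8746, 0.4848)
|BD| = 11.8845
circle(B,10.00) ∩ circle(D,6.00): a=8.6348, h=5.0438
  candidates: C₊=(7.9588,5.1721) cross=59.943; C₋=(7.5473,-4.9070) cross=-59.943
  mode + wants cross > 0 → take C=(7.9588,5.1721) (cross=59.943)
ex = (C−B)/|BC| = (0.8833,0.4687); ey = (-0.4687,0.8833)
P = B + 1.76·ex + -0.92·ey = (1.1113,0.4971)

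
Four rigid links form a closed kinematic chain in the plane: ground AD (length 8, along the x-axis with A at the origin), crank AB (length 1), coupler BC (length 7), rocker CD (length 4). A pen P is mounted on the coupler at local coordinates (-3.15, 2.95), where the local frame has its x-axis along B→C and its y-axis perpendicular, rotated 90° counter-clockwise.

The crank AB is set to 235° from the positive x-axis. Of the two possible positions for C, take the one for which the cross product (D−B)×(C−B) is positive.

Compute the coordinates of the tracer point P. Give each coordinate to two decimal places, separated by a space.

-4.82 -0.04

A=(0,0), D=(8.00,0)
B = A + 1.00·(cos235°, sin235°) = (-0.5736, -0.8192)
|BD| = 8.6126
circle(B,7.00) ∩ circle(D,4.00): a=6.2221, h=3.2071
  candidates: C₊=(5.3153,2.9652) cross=27.621; C₋=(5.9253,-3.4199) cross=-27.621
  mode + wants cross > 0 → take C=(5.3153,2.9652) (cross=27.621)
ex = (C−B)/|BC| = (0.8413,0.5406); ey = (-0.5406,0.8413)
P = B + -3.15·ex + 2.95·ey = (-4.8184,-0.0404)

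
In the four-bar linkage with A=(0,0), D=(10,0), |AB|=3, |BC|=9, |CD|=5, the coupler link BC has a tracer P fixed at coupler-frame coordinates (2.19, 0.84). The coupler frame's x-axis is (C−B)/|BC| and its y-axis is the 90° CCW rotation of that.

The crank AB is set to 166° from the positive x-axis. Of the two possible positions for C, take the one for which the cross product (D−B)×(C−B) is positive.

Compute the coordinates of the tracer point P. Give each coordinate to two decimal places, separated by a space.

-0.97 2.05

A=(0,0), D=(10.00,0)
B = A + 3.00·(cos166°, sin166°) = (-2.9109, 0.7258)
|BD| = 12.9313
circle(B,9.00) ∩ circle(D,5.00): a=8.6309, h=2.5509
  candidates: C₊=(5.8496,2.7882) cross=32.986; C₋=(5.5633,-2.3055) cross=-32.986
  mode + wants cross > 0 → take C=(5.8496,2.7882) (cross=32.986)
ex = (C−B)/|BC| = (0.9734,0.2292); ey = (-0.2292,0.9734)
P = B + 2.19·ex + 0.84·ey = (-0.9717,2.0453)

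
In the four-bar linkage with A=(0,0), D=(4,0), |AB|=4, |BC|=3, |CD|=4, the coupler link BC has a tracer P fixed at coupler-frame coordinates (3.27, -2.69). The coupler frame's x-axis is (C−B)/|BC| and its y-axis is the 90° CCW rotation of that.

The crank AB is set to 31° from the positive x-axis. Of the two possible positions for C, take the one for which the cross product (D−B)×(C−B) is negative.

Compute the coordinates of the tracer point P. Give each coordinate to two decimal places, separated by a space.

A=(0,0), D=(4.00,0)
B = A + 4.00·(cos31°, sin31°) = (3.4287, 2.0602)
|BD| = 2.1379
circle(B,3.00) ∩ circle(D,4.00): a=-0.5682, h=2.9457
  candidates: C₊=(6.1154,3.3949) cross=6.298; C₋=(0.4383,1.8204) cross=-6.298
  mode - wants cross < 0 → take C=(0.4383,1.8204) (cross=-6.298)
ex = (C−B)/|BC| = (-0.9968,-0.0799); ey = (0.0799,-0.9968)
P = B + 3.27·ex + -2.69·ey = (-0.0458,4.4803)

-0.05 4.48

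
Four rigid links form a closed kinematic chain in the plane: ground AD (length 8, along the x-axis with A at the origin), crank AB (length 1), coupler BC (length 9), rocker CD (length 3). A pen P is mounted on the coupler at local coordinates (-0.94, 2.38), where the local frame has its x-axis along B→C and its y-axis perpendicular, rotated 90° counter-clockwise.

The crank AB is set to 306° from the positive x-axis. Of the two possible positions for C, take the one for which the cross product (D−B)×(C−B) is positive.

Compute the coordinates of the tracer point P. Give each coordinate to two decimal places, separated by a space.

A=(0,0), D=(8.00,0)
B = A + 1.00·(cos306°, sin306°) = (0.5878, -0.8090)
|BD| = 7.4562
circle(B,9.00) ∩ circle(D,3.00): a=8.5563, h=2.7910
  candidates: C₊=(8.7907,2.8939) cross=20.811; C₋=(9.3964,-2.6552) cross=-20.811
  mode + wants cross > 0 → take C=(8.7907,2.8939) (cross=20.811)
ex = (C−B)/|BC| = (0.9114,0.4114); ey = (-0.4114,0.9114)
P = B + -0.94·ex + 2.38·ey = (-1.2482,0.9735)

-1.25 0.97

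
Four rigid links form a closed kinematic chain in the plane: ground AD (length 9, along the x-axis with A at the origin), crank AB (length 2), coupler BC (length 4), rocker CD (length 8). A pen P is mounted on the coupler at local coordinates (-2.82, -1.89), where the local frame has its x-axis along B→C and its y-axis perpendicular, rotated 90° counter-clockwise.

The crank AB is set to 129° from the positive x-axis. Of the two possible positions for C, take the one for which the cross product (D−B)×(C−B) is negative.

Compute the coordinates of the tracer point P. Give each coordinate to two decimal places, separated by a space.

-4.47 2.65

A=(0,0), D=(9.00,0)
B = A + 2.00·(cos129°, sin129°) = (-1.2586, 1.5543)
|BD| = 10.3757
circle(B,4.00) ∩ circle(D,8.00): a=2.8748, h=2.7813
  candidates: C₊=(2.0003,3.8736) cross=28.858; C₋=(1.1670,-1.6263) cross=-28.858
  mode - wants cross < 0 → take C=(1.1670,-1.6263) (cross=-28.858)
ex = (C−B)/|BC| = (0.6064,-0.7951); ey = (0.7951,0.6064)
P = B + -2.82·ex + -1.89·ey = (-4.4716,2.6505)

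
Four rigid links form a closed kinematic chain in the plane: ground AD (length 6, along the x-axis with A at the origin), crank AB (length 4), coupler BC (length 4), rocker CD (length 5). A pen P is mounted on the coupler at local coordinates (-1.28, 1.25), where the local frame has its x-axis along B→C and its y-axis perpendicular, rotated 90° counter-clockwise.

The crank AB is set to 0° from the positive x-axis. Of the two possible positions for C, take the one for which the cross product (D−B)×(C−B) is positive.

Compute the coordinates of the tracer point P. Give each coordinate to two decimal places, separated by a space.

A=(0,0), D=(6.00,0)
B = A + 4.00·(cos0°, sin0°) = (4.0000, 0.0000)
|BD| = 2.0000
circle(B,4.00) ∩ circle(D,5.00): a=-1.2500, h=3.7997
  candidates: C₊=(2.7500,3.7997) cross=7.599; C₋=(2.7500,-3.7997) cross=-7.599
  mode + wants cross > 0 → take C=(2.7500,3.7997) (cross=7.599)
ex = (C−B)/|BC| = (-0.3125,0.9499); ey = (-0.9499,-0.3125)
P = B + -1.28·ex + 1.25·ey = (3.2126,-1.6065)

3.21 -1.61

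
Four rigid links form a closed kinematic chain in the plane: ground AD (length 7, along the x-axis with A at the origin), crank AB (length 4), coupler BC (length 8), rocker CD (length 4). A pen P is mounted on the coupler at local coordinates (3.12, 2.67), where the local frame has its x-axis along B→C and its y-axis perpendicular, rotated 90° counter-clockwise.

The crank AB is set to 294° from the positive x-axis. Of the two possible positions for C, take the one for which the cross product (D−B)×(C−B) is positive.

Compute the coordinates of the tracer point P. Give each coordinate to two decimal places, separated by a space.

0.59 0.32

A=(0,0), D=(7.00,0)
B = A + 4.00·(cos294°, sin294°) = (1.6269, -3.6542)
|BD| = 6.4979
circle(B,8.00) ∩ circle(D,4.00): a=6.9425, h=3.9752
  candidates: C₊=(5.1321,3.5371) cross=25.831; C₋=(9.6031,-3.0371) cross=-25.831
  mode + wants cross > 0 → take C=(5.1321,3.5371) (cross=25.831)
ex = (C−B)/|BC| = (0.4381,0.8989); ey = (-0.8989,0.4381)
P = B + 3.12·ex + 2.67·ey = (0.5939,0.3202)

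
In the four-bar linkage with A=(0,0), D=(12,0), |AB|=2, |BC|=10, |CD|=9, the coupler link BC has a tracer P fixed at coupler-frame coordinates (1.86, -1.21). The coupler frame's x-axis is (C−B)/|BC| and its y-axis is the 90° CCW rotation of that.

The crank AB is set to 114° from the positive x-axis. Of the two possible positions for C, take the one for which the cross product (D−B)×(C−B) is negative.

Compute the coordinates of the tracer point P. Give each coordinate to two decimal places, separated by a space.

-0.62 -0.38

A=(0,0), D=(12.00,0)
B = A + 2.00·(cos114°, sin114°) = (-0.8135, 1.8271)
|BD| = 12.9431
circle(B,10.00) ∩ circle(D,9.00): a=7.2055, h=6.9340
  candidates: C₊=(7.2987,7.6745) cross=89.747; C₋=(5.3411,-6.0546) cross=-89.747
  mode - wants cross < 0 → take C=(5.3411,-6.0546) (cross=-89.747)
ex = (C−B)/|BC| = (0.6155,-0.7882); ey = (0.7882,0.6155)
P = B + 1.86·ex + -1.21·ey = (-0.6224,-0.3836)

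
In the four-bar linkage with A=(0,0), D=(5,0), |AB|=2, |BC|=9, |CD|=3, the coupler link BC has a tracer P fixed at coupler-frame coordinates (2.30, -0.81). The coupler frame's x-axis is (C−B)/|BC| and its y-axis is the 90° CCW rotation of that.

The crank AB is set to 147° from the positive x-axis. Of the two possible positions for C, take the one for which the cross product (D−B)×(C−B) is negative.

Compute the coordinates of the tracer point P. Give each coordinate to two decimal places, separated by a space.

A=(0,0), D=(5.00,0)
B = A + 2.00·(cos147°, sin147°) = (-1.6773, 1.0893)
|BD| = 6.7656
circle(B,9.00) ∩ circle(D,3.00): a=8.7038, h=2.2898
  candidates: C₊=(7.2816,1.9479) cross=15.492; C₋=(6.5443,-2.5720) cross=-15.492
  mode - wants cross < 0 → take C=(6.5443,-2.5720) (cross=-15.492)
ex = (C−B)/|BC| = (0.9135,-0.4068); ey = (0.4068,0.9135)
P = B + 2.30·ex + -0.81·ey = (0.0942,-0.5863)

0.09 -0.59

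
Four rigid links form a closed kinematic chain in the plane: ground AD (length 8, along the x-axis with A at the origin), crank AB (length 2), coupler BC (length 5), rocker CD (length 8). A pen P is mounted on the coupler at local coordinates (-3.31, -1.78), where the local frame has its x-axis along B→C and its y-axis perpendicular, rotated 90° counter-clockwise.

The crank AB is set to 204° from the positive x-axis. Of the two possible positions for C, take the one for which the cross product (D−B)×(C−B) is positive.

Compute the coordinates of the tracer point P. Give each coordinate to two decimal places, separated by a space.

A=(0,0), D=(8.00,0)
B = A + 2.00·(cos204°, sin204°) = (-1.8271, -0.8135)
|BD| = 9.8607
circle(B,5.00) ∩ circle(D,8.00): a=2.9528, h=4.0350
  candidates: C₊=(0.7828,3.4513) cross=39.788; C₋=(1.4485,-4.5911) cross=-39.788
  mode + wants cross > 0 → take C=(0.7828,3.4513) (cross=39.788)
ex = (C−B)/|BC| = (0.5220,0.8530); ey = (-0.8530,0.5220)
P = B + -3.31·ex + -1.78·ey = (-2.0366,-4.5659)

-2.04 -4.57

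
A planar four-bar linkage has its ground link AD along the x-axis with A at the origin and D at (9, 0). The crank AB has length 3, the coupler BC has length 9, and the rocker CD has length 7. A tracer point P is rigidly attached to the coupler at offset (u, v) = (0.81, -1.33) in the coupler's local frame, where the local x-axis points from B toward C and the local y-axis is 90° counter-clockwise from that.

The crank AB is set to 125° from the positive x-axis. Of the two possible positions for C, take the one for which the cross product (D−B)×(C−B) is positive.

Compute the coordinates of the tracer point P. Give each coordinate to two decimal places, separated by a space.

-0.40 1.63

A=(0,0), D=(9.00,0)
B = A + 3.00·(cos125°, sin125°) = (-1.7207, 2.4575)
|BD| = 10.9988
circle(B,9.00) ∩ circle(D,7.00): a=6.9541, h=5.7132
  candidates: C₊=(6.3341,6.4725) cross=62.838; C₋=(3.7811,-4.6651) cross=-62.838
  mode + wants cross > 0 → take C=(6.3341,6.4725) (cross=62.838)
ex = (C−B)/|BC| = (0.8950,0.4461); ey = (-0.4461,0.8950)
P = B + 0.81·ex + -1.33·ey = (-0.4025,1.6285)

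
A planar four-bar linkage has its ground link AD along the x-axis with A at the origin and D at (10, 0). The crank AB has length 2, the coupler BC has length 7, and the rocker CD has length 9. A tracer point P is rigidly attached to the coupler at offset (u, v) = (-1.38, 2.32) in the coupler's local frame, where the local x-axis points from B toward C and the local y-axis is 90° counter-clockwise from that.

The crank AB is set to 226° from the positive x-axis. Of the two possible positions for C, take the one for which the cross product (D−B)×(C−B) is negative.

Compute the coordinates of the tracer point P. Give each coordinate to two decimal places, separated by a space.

A=(0,0), D=(10.00,0)
B = A + 2.00·(cos226°, sin226°) = (-1.3893, -1.4387)
|BD| = 11.4798
circle(B,7.00) ∩ circle(D,9.00): a=4.3462, h=5.4873
  candidates: C₊=(2.2349,4.5501) cross=62.994; C₋=(3.6103,-6.3381) cross=-62.994
  mode - wants cross < 0 → take C=(3.6103,-6.3381) (cross=-62.994)
ex = (C−B)/|BC| = (0.7142,-0.6999); ey = (0.6999,0.7142)
P = B + -1.38·ex + 2.32·ey = (-0.7511,1.1842)

-0.75 1.18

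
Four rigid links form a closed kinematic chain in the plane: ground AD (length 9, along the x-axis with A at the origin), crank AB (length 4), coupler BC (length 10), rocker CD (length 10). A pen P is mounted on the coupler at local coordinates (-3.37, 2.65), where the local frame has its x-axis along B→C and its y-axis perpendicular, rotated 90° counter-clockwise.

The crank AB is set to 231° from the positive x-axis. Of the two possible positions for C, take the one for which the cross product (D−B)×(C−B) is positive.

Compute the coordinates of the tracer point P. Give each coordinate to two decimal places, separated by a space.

-6.22 -5.27

A=(0,0), D=(9.00,0)
B = A + 4.00·(cos231°, sin231°) = (-2.5173, -3.1086)
|BD| = 11.9294
circle(B,10.00) ∩ circle(D,10.00): a=5.9647, h=8.0263
  candidates: C₊=(1.1498,6.1948) cross=95.750; C₋=(5.3329,-9.3033) cross=-95.750
  mode + wants cross > 0 → take C=(1.1498,6.1948) (cross=95.750)
ex = (C−B)/|BC| = (0.3667,0.9303); ey = (-0.9303,0.3667)
P = B + -3.37·ex + 2.65·ey = (-6.2185,-5.2720)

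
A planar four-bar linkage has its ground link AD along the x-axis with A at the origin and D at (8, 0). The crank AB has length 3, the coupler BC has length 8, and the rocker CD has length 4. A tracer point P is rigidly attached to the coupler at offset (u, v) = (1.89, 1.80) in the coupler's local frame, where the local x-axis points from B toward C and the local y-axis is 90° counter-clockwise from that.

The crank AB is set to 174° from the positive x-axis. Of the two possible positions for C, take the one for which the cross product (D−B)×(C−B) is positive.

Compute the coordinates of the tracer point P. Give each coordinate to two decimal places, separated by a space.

-1.61 2.53

A=(0,0), D=(8.00,0)
B = A + 3.00·(cos174°, sin174°) = (-2.9836, 0.3136)
|BD| = 10.9880
circle(B,8.00) ∩ circle(D,4.00): a=7.6782, h=2.2461
  candidates: C₊=(4.7556,2.3397) cross=24.680; C₋=(4.6274,-2.1507) cross=-24.680
  mode + wants cross > 0 → take C=(4.7556,2.3397) (cross=24.680)
ex = (C−B)/|BC| = (0.9674,0.2533); ey = (-0.2533,0.9674)
P = B + 1.89·ex + 1.80·ey = (-1.6110,2.5336)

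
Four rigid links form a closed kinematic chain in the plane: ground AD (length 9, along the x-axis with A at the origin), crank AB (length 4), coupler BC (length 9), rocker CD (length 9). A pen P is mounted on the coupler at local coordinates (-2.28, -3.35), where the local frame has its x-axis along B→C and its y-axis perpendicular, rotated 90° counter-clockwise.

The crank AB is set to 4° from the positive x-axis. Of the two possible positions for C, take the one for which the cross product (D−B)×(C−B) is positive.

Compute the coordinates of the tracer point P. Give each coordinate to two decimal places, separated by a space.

6.39 -2.98

A=(0,0), D=(9.00,0)
B = A + 4.00·(cos4°, sin4°) = (3.9903, 0.2790)
|BD| = 5.0175
circle(B,9.00) ∩ circle(D,9.00): a=2.5088, h=8.6433
  candidates: C₊=(6.9758,8.7694) cross=43.368; C₋=(6.0145,-8.4904) cross=-43.368
  mode + wants cross > 0 → take C=(6.9758,8.7694) (cross=43.368)
ex = (C−B)/|BC| = (0.3317,0.9434); ey = (-0.9434,0.3317)
P = B + -2.28·ex + -3.35·ey = (6.3942,-2.9832)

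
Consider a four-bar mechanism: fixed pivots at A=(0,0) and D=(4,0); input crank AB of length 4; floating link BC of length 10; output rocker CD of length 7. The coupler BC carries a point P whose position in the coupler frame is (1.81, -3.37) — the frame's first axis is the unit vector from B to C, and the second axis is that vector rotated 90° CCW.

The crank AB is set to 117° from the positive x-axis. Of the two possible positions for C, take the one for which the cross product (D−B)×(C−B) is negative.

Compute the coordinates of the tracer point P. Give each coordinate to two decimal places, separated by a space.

-4.64 0.99

A=(0,0), D=(4.00,0)
B = A + 4.00·(cos117°, sin117°) = (-1.8160, 3.5640)
|BD| = 6.8211
circle(B,10.00) ∩ circle(D,7.00): a=7.1489, h=6.9923
  candidates: C₊=(7.9330,5.7906) cross=47.695; C₋=(0.6260,-6.1332) cross=-47.695
  mode - wants cross < 0 → take C=(0.6260,-6.1332) (cross=-47.695)
ex = (C−B)/|BC| = (0.2442,-0.9697); ey = (0.9697,0.2442)
P = B + 1.81·ex + -3.37·ey = (-4.6419,0.9859)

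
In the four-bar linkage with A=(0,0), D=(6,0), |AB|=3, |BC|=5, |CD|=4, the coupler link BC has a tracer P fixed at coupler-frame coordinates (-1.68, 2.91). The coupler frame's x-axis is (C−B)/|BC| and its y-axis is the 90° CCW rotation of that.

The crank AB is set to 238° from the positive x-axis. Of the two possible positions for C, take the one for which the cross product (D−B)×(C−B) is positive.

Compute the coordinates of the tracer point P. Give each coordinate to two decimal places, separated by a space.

A=(0,0), D=(6.00,0)
B = A + 3.00·(cos238°, sin238°) = (-1.5898, -2.5441)
|BD| = 8.0048
circle(B,5.00) ∩ circle(D,4.00): a=4.5646, h=2.0408
  candidates: C₊=(2.0895,0.8415) cross=16.336; C₋=(3.3867,-3.0283) cross=-16.336
  mode + wants cross > 0 → take C=(2.0895,0.8415) (cross=16.336)
ex = (C−B)/|BC| = (0.7359,0.6771); ey = (-0.6771,0.7359)
P = B + -1.68·ex + 2.91·ey = (-4.7965,-1.5404)

-4.80 -1.54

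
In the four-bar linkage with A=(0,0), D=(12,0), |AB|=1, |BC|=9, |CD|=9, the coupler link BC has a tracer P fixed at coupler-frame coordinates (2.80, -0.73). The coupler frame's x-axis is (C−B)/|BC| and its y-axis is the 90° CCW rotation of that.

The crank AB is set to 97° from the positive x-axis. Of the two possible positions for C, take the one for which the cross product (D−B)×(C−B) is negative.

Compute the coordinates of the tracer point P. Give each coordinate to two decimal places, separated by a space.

1.02 -1.67

A=(0,0), D=(12.00,0)
B = A + 1.00·(cos97°, sin97°) = (-0.1219, 0.9925)
|BD| = 12.1624
circle(B,9.00) ∩ circle(D,9.00): a=6.0812, h=6.6347
  candidates: C₊=(6.4805,7.1088) cross=80.694; C₋=(5.3976,-6.1163) cross=-80.694
  mode - wants cross < 0 → take C=(5.3976,-6.1163) (cross=-80.694)
ex = (C−B)/|BC| = (0.6133,-0.7899); ey = (0.7899,0.6133)
P = B + 2.80·ex + -0.73·ey = (1.0187,-1.6668)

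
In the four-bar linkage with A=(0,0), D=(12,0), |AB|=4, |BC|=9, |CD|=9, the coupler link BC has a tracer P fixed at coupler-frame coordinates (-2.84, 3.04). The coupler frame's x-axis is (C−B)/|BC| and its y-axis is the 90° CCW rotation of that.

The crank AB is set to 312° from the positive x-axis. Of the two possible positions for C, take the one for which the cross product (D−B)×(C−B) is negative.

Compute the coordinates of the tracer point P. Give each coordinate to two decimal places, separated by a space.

A=(0,0), D=(12.00,0)
B = A + 4.00·(cos312°, sin312°) = (2.6765, -2.9726)
|BD| = 9.7859
circle(B,9.00) ∩ circle(D,9.00): a=4.8929, h=7.5537
  candidates: C₊=(5.0437,5.7105) cross=73.920; C₋=(9.6328,-8.6831) cross=-73.920
  mode - wants cross < 0 → take C=(9.6328,-8.6831) (cross=-73.920)
ex = (C−B)/|BC| = (0.7729,-0.6345); ey = (0.6345,0.7729)
P = B + -2.84·ex + 3.04·ey = (2.4103,1.1791)

2.41 1.18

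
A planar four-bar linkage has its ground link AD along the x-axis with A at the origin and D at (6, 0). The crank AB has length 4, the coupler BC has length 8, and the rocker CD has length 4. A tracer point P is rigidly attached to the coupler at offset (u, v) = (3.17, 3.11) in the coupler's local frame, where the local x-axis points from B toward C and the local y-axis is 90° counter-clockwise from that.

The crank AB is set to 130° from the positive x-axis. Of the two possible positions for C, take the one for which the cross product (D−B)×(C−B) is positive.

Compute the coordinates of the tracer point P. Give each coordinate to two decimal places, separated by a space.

0.23 6.51

A=(0,0), D=(6.00,0)
B = A + 4.00·(cos130°, sin130°) = (-2.5712, 3.0642)
|BD| = 9.1024
circle(B,8.00) ∩ circle(D,4.00): a=7.1879, h=3.5121
  candidates: C₊=(5.3795,3.9516) cross=31.968; C₋=(3.0149,-2.6626) cross=-31.968
  mode + wants cross > 0 → take C=(5.3795,3.9516) (cross=31.968)
ex = (C−B)/|BC| = (0.9938,0.1109); ey = (-0.1109,0.9938)
P = B + 3.17·ex + 3.11·ey = (0.2343,6.5066)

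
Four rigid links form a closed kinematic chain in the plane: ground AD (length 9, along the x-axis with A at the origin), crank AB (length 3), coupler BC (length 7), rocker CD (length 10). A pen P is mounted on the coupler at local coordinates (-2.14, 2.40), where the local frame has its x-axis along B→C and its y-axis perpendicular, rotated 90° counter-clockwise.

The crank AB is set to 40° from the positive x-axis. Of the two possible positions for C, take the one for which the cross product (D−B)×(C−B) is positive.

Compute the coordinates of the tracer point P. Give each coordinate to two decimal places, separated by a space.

A=(0,0), D=(9.00,0)
B = A + 3.00·(cos40°, sin40°) = (2.2981, 1.9284)
|BD| = 6.9738
circle(B,7.00) ∩ circle(D,10.00): a=-0.1697, h=6.9979
  candidates: C₊=(4.0701,8.7004) cross=48.802; C₋=(0.2000,-4.7498) cross=-48.802
  mode + wants cross > 0 → take C=(4.0701,8.7004) (cross=48.802)
ex = (C−B)/|BC| = (0.2531,0.9674); ey = (-0.9674,0.2531)
P = B + -2.14·ex + 2.40·ey = (-0.5654,0.4656)

-0.57 0.47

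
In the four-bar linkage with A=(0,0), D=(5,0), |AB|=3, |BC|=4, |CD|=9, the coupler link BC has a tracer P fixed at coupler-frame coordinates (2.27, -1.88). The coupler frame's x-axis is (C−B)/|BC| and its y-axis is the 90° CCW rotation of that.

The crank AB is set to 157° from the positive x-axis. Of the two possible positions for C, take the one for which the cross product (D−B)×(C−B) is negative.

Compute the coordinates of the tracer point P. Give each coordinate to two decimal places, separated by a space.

-5.06 -0.67

A=(0,0), D=(5.00,0)
B = A + 3.00·(cos157°, sin157°) = (-2.7615, 1.1722)
|BD| = 7.8495
circle(B,4.00) ∩ circle(D,9.00): a=-0.2156, h=3.9942
  candidates: C₊=(-2.3782,5.1538) cross=31.352; C₋=(-3.5712,-2.7450) cross=-31.352
  mode - wants cross < 0 → take C=(-3.5712,-2.7450) (cross=-31.352)
ex = (C−B)/|BC| = (-0.2024,-0.9793); ey = (0.9793,-0.2024)
P = B + 2.27·ex + -1.88·ey = (-5.0621,-0.6703)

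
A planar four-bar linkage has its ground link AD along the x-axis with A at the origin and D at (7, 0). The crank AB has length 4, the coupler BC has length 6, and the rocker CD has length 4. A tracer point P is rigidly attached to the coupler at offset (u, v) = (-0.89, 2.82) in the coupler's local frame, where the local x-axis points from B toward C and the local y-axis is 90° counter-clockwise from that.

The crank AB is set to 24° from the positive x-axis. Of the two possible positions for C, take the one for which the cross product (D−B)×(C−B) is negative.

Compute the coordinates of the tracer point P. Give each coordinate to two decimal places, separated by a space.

A=(0,0), D=(7.00,0)
B = A + 4.00·(cos24°, sin24°) = (3.6542, 1.6269)
|BD| = 3.7204
circle(B,6.00) ∩ circle(D,4.00): a=4.5481, h=3.9134
  candidates: C₊=(9.4557,3.1575) cross=14.560; C₋=(6.0330,-3.8813) cross=-14.560
  mode - wants cross < 0 → take C=(6.0330,-3.8813) (cross=-14.560)
ex = (C−B)/|BC| = (0.3965,-0.9180); ey = (0.9180,0.3965)
P = B + -0.89·ex + 2.82·ey = (5.8902,3.5620)

5.89 3.56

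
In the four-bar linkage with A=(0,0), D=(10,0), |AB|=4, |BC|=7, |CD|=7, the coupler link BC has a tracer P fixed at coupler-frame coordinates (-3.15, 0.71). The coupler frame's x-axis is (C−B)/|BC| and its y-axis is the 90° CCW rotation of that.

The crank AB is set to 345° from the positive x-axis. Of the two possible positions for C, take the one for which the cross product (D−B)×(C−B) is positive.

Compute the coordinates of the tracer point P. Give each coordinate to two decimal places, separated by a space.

2.27 -3.85

A=(0,0), D=(10.00,0)
B = A + 4.00·(cos345°, sin345°) = (3.8637, -1.0353)
|BD| = 6.2230
circle(B,7.00) ∩ circle(D,7.00): a=3.1115, h=6.2704
  candidates: C₊=(5.8887,5.6654) cross=39.021; C₋=(7.9750,-6.7007) cross=-39.021
  mode + wants cross > 0 → take C=(5.8887,5.6654) (cross=39.021)
ex = (C−B)/|BC| = (0.2893,0.9572); ey = (-0.9572,0.2893)
P = B + -3.15·ex + 0.71·ey = (2.2728,-3.8452)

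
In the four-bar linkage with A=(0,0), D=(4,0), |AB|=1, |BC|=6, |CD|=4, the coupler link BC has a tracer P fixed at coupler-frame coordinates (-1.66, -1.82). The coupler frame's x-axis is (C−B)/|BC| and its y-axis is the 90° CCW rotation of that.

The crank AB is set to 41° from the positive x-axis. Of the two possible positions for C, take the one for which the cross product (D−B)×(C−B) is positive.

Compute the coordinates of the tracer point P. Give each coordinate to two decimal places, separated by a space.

A=(0,0), D=(4.00,0)
B = A + 1.00·(cos41°, sin41°) = (0.7547, 0.6561)
|BD| = 3.3109
circle(B,6.00) ∩ circle(D,4.00): a=4.6758, h=3.7600
  candidates: C₊=(6.0828,3.4150) cross=12.449; C₋=(4.5927,-3.9558) cross=-12.449
  mode + wants cross > 0 → take C=(6.0828,3.4150) (cross=12.449)
ex = (C−B)/|BC| = (0.8880,0.4598); ey = (-0.4598,0.8880)
P = B + -1.66·ex + -1.82·ey = (0.1175,-1.7234)

0.12 -1.72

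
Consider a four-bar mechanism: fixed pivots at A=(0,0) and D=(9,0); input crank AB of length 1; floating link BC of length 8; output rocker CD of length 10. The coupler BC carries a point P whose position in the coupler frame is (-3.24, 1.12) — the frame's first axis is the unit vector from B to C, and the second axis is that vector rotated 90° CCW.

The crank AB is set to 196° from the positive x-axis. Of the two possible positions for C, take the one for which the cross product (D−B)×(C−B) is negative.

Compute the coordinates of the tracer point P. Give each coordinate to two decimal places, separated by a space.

-1.31 3.13

A=(0,0), D=(9.00,0)
B = A + 1.00·(cos196°, sin196°) = (-0.9613, -0.2756)
|BD| = 9.9651
circle(B,8.00) ∩ circle(D,10.00): a=3.1762, h=7.3424
  candidates: C₊=(2.0107,7.1519) cross=73.168; C₋=(2.4168,-7.5274) cross=-73.168
  mode - wants cross < 0 → take C=(2.4168,-7.5274) (cross=-73.168)
ex = (C−B)/|BC| = (0.4223,-0.9065); ey = (0.9065,0.4223)
P = B + -3.24·ex + 1.12·ey = (-1.3141,3.1343)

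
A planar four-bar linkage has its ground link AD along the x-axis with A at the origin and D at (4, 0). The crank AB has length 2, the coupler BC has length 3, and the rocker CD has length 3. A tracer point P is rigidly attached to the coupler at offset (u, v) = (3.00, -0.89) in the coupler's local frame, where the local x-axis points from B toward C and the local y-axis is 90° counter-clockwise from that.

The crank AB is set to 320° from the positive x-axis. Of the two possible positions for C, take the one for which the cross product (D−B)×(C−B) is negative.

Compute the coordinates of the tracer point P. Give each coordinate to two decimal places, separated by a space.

A=(0,0), D=(4.00,0)
B = A + 2.00·(cos320°, sin320°) = (1.5321, -1.2856)
|BD| = 2.7827
circle(B,3.00) ∩ circle(D,3.00): a=1.3913, h=2.6579
  candidates: C₊=(1.5381,1.7144) cross=7.396; C₋=(3.9940,-3.0000) cross=-7.396
  mode - wants cross < 0 → take C=(3.9940,-3.0000) (cross=-7.396)
ex = (C−B)/|BC| = (0.8206,-0.5715); ey = (0.5715,0.8206)
P = B + 3.00·ex + -0.89·ey = (3.4853,-3.7303)

3.49 -3.73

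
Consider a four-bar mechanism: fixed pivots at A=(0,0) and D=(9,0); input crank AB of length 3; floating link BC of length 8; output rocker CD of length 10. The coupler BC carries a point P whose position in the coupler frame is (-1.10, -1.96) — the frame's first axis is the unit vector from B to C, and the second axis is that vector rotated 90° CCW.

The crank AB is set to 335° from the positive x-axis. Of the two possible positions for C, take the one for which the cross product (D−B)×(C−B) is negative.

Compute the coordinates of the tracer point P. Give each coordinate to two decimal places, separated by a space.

A=(0,0), D=(9.00,0)
B = A + 3.00·(cos335°, sin335°) = (2.7189, -1.2679)
|BD| = 6.4078
circle(B,8.00) ∩ circle(D,10.00): a=0.3948, h=7.9903
  candidates: C₊=(1.5249,6.6425) cross=51.200; C₋=(4.6869,-9.0220) cross=-51.200
  mode - wants cross < 0 → take C=(4.6869,-9.0220) (cross=-51.200)
ex = (C−B)/|BC| = (0.2460,-0.9693); ey = (0.9693,0.2460)
P = B + -1.10·ex + -1.96·ey = (0.5486,-0.6838)

0.55 -0.68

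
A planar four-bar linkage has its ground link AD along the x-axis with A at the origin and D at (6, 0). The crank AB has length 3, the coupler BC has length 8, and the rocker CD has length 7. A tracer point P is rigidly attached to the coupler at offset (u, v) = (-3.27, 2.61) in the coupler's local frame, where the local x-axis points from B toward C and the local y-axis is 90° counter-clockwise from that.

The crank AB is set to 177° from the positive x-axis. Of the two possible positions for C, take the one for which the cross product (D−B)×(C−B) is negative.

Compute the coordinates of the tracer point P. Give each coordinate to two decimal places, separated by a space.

A=(0,0), D=(6.00,0)
B = A + 3.00·(cos177°, sin177°) = (-2.9959, 0.1570)
|BD| = 8.9973
circle(B,8.00) ∩ circle(D,7.00): a=5.3322, h=5.9638
  candidates: C₊=(2.4396,6.0269) cross=53.658; C₋=(2.2314,-5.8990) cross=-53.658
  mode - wants cross < 0 → take C=(2.2314,-5.8990) (cross=-53.658)
ex = (C−B)/|BC| = (0.6534,-0.7570); ey = (0.7570,0.6534)
P = B + -3.27·ex + 2.61·ey = (-3.1568,4.3378)

-3.16 4.34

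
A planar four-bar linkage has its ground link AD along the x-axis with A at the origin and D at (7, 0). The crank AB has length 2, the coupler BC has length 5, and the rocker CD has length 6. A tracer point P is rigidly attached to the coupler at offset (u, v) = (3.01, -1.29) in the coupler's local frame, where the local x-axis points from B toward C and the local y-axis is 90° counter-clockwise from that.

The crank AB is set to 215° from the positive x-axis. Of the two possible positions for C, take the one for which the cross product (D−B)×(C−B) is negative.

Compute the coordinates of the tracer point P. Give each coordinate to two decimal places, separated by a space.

A=(0,0), D=(7.00,0)
B = A + 2.00·(cos215°, sin215°) = (-1.6383, -1.1472)
|BD| = 8.7141
circle(B,5.00) ∩ circle(D,6.00): a=3.7259, h=3.3343
  candidates: C₊=(1.6162,2.6486) cross=29.056; C₋=(2.4941,-3.9619) cross=-29.056
  mode - wants cross < 0 → take C=(2.4941,-3.9619) (cross=-29.056)
ex = (C−B)/|BC| = (0.8265,-0.5630); ey = (0.5630,0.8265)
P = B + 3.01·ex + -1.29·ey = (0.1232,-3.9078)

0.12 -3.91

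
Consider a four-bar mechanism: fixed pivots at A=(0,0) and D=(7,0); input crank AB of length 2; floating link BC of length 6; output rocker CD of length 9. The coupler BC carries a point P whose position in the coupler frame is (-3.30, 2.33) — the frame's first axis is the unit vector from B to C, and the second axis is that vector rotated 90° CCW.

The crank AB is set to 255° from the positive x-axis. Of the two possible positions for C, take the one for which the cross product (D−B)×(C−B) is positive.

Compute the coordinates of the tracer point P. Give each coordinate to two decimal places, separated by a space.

A=(0,0), D=(7.00,0)
B = A + 2.00·(cos255°, sin255°) = (-0.5176, -1.9319)
|BD| = 7.7619
circle(B,6.00) ∩ circle(D,9.00): a=0.9822, h=5.9191
  candidates: C₊=(-1.0396,4.0454) cross=45.943; C₋=(1.9068,-7.4202) cross=-45.943
  mode + wants cross > 0 → take C=(-1.0396,4.0454) (cross=45.943)
ex = (C−B)/|BC| = (-0.0870,0.9962); ey = (-0.9962,-0.0870)
P = B + -3.30·ex + 2.33·ey = (-2.5517,-5.4220)

-2.55 -5.42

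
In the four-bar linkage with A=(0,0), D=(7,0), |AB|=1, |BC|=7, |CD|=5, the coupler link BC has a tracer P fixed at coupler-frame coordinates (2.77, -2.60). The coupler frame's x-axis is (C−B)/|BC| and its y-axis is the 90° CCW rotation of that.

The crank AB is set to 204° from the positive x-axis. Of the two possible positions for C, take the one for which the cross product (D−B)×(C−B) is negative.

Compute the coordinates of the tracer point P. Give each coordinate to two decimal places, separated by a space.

A=(0,0), D=(7.00,0)
B = A + 1.00·(cos204°, sin204°) = (-0.9135, -0.4067)
|BD| = 7.9240
circle(B,7.00) ∩ circle(D,5.00): a=5.4764, h=4.3600
  candidates: C₊=(4.3318,4.2286) cross=34.548; C₋=(4.7794,-4.4798) cross=-34.548
  mode - wants cross < 0 → take C=(4.7794,-4.4798) (cross=-34.548)
ex = (C−B)/|BC| = (0.8133,-0.5819); ey = (0.5819,0.8133)
P = B + 2.77·ex + -2.60·ey = (-0.1736,-4.1331)

-0.17 -4.13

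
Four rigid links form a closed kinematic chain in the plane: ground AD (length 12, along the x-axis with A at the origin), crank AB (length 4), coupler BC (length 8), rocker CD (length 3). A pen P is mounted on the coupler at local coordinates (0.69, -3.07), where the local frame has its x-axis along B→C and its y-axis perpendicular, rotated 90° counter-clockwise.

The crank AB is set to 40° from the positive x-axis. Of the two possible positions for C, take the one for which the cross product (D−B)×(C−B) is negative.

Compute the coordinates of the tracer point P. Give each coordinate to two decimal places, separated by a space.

A=(0,0), D=(12.00,0)
B = A + 4.00·(cos40°, sin40°) = (3.0642, 2.5712)
|BD| = 9.2984
circle(B,8.00) ∩ circle(D,3.00): a=7.6067, h=2.4775
  candidates: C₊=(11.0594,2.8487) cross=23.037; C₋=(9.6892,-1.9132) cross=-23.037
  mode - wants cross < 0 → take C=(9.6892,-1.9132) (cross=-23.037)
ex = (C−B)/|BC| = (0.8281,-0.5605); ey = (0.5605,0.8281)
P = B + 0.69·ex + -3.07·ey = (1.9147,-0.3580)

1.91 -0.36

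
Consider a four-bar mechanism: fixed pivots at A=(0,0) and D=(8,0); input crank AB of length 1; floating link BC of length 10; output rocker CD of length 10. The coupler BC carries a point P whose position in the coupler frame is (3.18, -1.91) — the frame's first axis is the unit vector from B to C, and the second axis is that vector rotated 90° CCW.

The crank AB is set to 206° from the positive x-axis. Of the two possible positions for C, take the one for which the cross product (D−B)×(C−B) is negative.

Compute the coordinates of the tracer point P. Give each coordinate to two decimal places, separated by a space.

A=(0,0), D=(8.00,0)
B = A + 1.00·(cos206°, sin206°) = (-0.8988, -0.4384)
|BD| = 8.9096
circle(B,10.00) ∩ circle(D,10.00): a=4.4548, h=8.9529
  candidates: C₊=(3.1101,8.7229) cross=79.767; C₋=(3.9911,-9.1613) cross=-79.767
  mode - wants cross < 0 → take C=(3.9911,-9.1613) (cross=-79.767)
ex = (C−B)/|BC| = (0.4890,-0.8723); ey = (0.8723,0.4890)
P = B + 3.18·ex + -1.91·ey = (-1.0099,-4.1462)

-1.01 -4.15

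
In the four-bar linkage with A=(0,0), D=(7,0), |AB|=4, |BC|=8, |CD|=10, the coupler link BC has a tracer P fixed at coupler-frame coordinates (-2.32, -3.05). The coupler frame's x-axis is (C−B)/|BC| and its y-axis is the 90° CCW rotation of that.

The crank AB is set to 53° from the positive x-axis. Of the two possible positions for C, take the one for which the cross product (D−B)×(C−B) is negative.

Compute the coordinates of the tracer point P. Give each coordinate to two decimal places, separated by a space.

1.42 6.90

A=(0,0), D=(7.00,0)
B = A + 4.00·(cos53°, sin53°) = (2.4073, 3.1945)
|BD| = 5.5945
circle(B,8.00) ∩ circle(D,10.00): a=-0.4202, h=7.9890
  candidates: C₊=(6.6241,9.9929) cross=44.694; C₋=(-2.4995,-3.1240) cross=-44.694
  mode - wants cross < 0 → take C=(-2.4995,-3.1240) (cross=-44.694)
ex = (C−B)/|BC| = (-0.6133,-0.7898); ey = (0.7898,-0.6133)
P = B + -2.32·ex + -3.05·ey = (1.4213,6.8976)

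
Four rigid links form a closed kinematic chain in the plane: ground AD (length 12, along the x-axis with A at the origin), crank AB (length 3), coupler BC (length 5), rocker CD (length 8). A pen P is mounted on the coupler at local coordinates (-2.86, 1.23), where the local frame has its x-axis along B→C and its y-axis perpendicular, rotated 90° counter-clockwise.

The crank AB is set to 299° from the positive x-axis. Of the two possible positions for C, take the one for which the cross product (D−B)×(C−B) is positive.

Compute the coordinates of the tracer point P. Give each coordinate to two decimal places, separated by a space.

A=(0,0), D=(12.00,0)
B = A + 3.00·(cos299°, sin299°) = (1.4544, -2.6239)
|BD| = 10.8671
circle(B,5.00) ∩ circle(D,8.00): a=3.6391, h=3.4288
  candidates: C₊=(4.1580,1.5822) cross=37.261; C₋=(5.8138,-5.0725) cross=-37.261
  mode + wants cross > 0 → take C=(4.1580,1.5822) (cross=37.261)
ex = (C−B)/|BC| = (0.5407,0.8412); ey = (-0.8412,0.5407)
P = B + -2.86·ex + 1.23·ey = (-1.1267,-4.3646)

-1.13 -4.36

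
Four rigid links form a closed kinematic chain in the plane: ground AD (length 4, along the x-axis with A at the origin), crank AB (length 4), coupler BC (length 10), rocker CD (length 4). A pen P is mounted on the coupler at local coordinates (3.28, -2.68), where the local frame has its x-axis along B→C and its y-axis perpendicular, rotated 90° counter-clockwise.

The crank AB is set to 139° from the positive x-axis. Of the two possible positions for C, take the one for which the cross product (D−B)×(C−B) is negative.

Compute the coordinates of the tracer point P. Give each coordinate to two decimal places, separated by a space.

-2.32 -1.55

A=(0,0), D=(4.00,0)
B = A + 4.00·(cos139°, sin139°) = (-3.0188, 2.6242)
|BD| = 7.4934
circle(B,10.00) ∩ circle(D,4.00): a=9.3516, h=3.5422
  candidates: C₊=(6.9811,2.6671) cross=26.543; C₋=(4.5001,-3.9686) cross=-26.543
  mode - wants cross < 0 → take C=(4.5001,-3.9686) (cross=-26.543)
ex = (C−B)/|BC| = (0.7519,-0.6593); ey = (0.6593,0.7519)
P = B + 3.28·ex + -2.68·ey = (-2.3195,-1.5533)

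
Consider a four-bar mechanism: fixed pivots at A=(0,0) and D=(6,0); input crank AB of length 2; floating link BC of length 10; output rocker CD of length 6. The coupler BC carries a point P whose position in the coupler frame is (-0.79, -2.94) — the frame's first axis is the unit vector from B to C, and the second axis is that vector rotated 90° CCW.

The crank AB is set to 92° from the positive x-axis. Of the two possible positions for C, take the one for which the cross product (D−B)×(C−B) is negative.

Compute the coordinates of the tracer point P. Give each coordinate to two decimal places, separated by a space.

A=(0,0), D=(6.00,0)
B = A + 2.00·(cos92°, sin92°) = (-0.0698, 1.9988)
|BD| = 6.3904
circle(B,10.00) ∩ circle(D,6.00): a=8.2027, h=5.7198
  candidates: C₊=(9.5104,4.8659) cross=36.552; C₋=(5.9323,-5.9996) cross=-36.552
  mode - wants cross < 0 → take C=(5.9323,-5.9996) (cross=-36.552)
ex = (C−B)/|BC| = (0.6002,-0.7998); ey = (0.7998,0.6002)
P = B + -0.79·ex + -2.94·ey = (-2.8955,0.8660)

-2.90 0.87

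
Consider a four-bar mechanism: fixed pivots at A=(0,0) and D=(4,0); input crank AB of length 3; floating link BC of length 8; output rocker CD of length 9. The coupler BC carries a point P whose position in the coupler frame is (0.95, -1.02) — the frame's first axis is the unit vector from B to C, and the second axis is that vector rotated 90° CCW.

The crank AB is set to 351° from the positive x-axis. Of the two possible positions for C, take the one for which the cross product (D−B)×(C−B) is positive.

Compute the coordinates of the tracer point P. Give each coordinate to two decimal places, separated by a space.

2.13 0.65

A=(0,0), D=(4.00,0)
B = A + 3.00·(cos351°, sin351°) = (2.9631, -0.4693)
|BD| = 1.1382
circle(B,8.00) ∩ circle(D,9.00): a=-6.8989, h=4.0503
  candidates: C₊=(-4.9921,0.3761) cross=4.610; C₋=(-1.6520,-7.0039) cross=-4.610
  mode + wants cross > 0 → take C=(-4.9921,0.3761) (cross=4.610)
ex = (C−B)/|BC| = (-0.9944,0.1057); ey = (-0.1057,-0.9944)
P = B + 0.95·ex + -1.02·ey = (2.1262,0.6454)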